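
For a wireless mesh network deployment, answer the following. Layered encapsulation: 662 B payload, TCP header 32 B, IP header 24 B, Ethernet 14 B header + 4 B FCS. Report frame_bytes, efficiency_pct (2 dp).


TCP segment = 662 + 32 = 694 B
IP packet = 694 + 24 = 718 B
Ethernet frame = 718 + 14 + 4 = 736 B
Efficiency = app / frame = 662 / 736 = 0.899457 = 89.9457% -> 89.95% (2 dp)

736, 89.95


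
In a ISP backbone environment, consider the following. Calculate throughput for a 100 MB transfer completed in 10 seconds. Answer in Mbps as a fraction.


Given: file = 100 MB, time = 10 s
File in Mb = 100 * 8 = 800 Mb
Throughput = 800 / 10 Mbps
Throughput = 80 Mbps

80


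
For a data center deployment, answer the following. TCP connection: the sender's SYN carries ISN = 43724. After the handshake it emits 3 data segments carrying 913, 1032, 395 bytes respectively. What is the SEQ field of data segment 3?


The SYN occupies sequence number ISN = 43724, so the first data byte is ISN + 1 = 43725.
SEQ of data segment i = (ISN + 1) + sum of payload sizes of segments 1..i-1.
Segment 1: SEQ = 43725, payload = 913 bytes
Segment 2: SEQ = 44638, payload = 1032 bytes
Segment 3: SEQ = 45670, payload = 395 bytes
SEQ of segment 3 = 43725 + 913 + 1032 = 45670

45670


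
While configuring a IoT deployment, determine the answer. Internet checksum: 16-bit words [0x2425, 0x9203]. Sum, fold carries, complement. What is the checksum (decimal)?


Given words: [0x2425, 0x9203]
Step 1: Sum all words
Raw sum = 9253 + 37379 = 46632
One's complement = ~46632 & 0xFFFF = 18903

18903


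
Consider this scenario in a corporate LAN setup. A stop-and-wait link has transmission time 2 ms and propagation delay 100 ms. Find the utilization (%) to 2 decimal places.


Given: Ttrans = 2 ms, Tprop = 100 ms
RTT = 2 * Tprop = 2 * 100 = 200 ms
U = Ttrans / (Ttrans + RTT)
U = 2 / (2 + 200)
U = 2 / 202 = 0.009901
U% = 0.99%

0.99


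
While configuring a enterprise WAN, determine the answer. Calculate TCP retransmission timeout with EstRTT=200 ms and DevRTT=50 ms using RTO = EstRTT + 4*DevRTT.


Given: EstRTT = 200 ms, DevRTT = 50 ms
Timeout = EstRTT + 4 * DevRTT
4 * DevRTT = 4 * 50 = 200
Timeout = 200 + 200 = 400 ms

400


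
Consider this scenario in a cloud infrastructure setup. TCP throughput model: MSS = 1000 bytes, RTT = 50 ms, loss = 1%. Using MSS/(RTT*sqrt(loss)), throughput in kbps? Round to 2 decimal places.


Given: MSS = 1000 bytes, RTT = 50 ms, loss = 1%
RTT in seconds = 50 / 1000 = 0.05
Loss rate = 1% = 0.01
sqrt(loss) = sqrt(0.01) = 0.1
Throughput (bytes/s) = 1000 / (0.05 * 0.1) = 200000.0000
Throughput (kbps) = 200000.0000 * 8 / 1000 = 1600.000000 -> 1600.00 kbps (2 dp)

1600.00


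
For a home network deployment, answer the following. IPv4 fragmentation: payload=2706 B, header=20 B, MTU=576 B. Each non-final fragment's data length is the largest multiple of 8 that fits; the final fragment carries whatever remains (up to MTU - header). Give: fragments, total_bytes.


Max data per non-final fragment = floor((MTU - header)/8)*8 = floor((576 - 20)/8)*8 = floor(556/8)*8 = 552 B
Final fragment needs no 8-byte alignment: it can carry up to MTU - header = 556 B
Non-final fragments needed = ceil((payload - 556) / 552) = ceil(2150/552) = ceil(3.8949) = 4
Number of fragments = 4 + 1 = 5
Fragment sizes (data): 4 * 552 B + 498 B (last, 498 <= 556 OK)
Total bytes sent = payload + n_frags * header = 2706 + 5*20 = 2706 + 100 = 2806 B

5, 2806


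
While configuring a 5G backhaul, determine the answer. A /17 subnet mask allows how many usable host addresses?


Given: subnet mask /17
Host bits = 32 - 17 = 15
Total addresses = 2^15 = 32768
Usable hosts = 32768 - 2 (network + broadcast) = 32766

32766


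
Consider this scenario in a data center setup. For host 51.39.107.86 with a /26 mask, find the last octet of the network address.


Given: IP = 51.39.107.86, prefix = /26
Subnet mask = 255.255.255.192
Last octet of IP: 86
Last octet of mask: 192
Network last octet = 86 AND 192 = 64

64


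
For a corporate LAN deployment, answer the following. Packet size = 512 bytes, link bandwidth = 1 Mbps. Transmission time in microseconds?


Given: packet = 512 bytes, bandwidth = 1 Mbps
Packet in bits = 512 * 8 = 4096 bits
Bandwidth = 1 * 10^6 = 1000000 bps
Time = 4096 / 1000000 seconds
Time in us = 4096 * 10^6 / 1000000 = 4096

4096


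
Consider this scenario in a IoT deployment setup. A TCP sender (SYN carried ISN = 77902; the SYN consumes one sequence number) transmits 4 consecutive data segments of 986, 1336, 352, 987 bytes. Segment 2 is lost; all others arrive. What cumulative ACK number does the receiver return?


SYN uses sequence number 77902; first data byte = ISN + 1 = 77903.
Segment 1: SEQ = 77903, len = 986 B, covers [77903, 78888]
Segment 2: SEQ = 78889, len = 1336 B, covers [78889, 80224] [LOST]
Segment 3: SEQ = 80225, len = 352 B, covers [80225, 80576]
Segment 4: SEQ = 80577, len = 987 B, covers [80577, 81563]
In-order data received: bytes [77903, 78888] (segments 1..1).
Segment 2 missing -> gap begins at byte 78889; later segments buffered out of order.
Cumulative ACK = next expected in-order byte = 77903 + 986 = 78889

78889


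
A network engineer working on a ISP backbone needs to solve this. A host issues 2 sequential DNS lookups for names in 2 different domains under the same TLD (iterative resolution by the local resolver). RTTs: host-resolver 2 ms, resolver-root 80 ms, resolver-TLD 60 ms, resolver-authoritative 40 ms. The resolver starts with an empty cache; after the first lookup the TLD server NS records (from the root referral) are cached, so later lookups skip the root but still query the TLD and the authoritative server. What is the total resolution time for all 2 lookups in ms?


Lookup 1 (cold cache): local + root + TLD + auth = 2 + 80 + 60 + 40 = 182 ms
Lookups 2..2 (TLD NS cached -> skip root; new domain -> still ask TLD and auth): local + TLD + auth = 2 + 60 + 40 = 102 ms each
Remaining 1 lookups: 1 * 102 = 102 ms
Total = 182 + 102 = 284 ms

284


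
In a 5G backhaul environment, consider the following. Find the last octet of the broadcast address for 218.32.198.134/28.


Given: IP = 218.32.198.134, prefix = /28
Host bits = 32 - 28 = 4
Network last octet = 134 AND mask = 128
Host part size = 2^4 - 1 = 15
Broadcast last octet = 128 OR 15 = 143

143


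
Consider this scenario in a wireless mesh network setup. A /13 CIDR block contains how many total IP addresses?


Given: CIDR prefix /13
Host bits = 32 - 13 = 19
Total addresses = 2^19 = 524288

524288


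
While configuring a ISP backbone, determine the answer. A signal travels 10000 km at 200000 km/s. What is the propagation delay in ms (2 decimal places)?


Given: distance = 10000 km, speed = 200000 km/s
Delay = distance / speed = 10000 / 200000 seconds
Delay in ms = 10000 * 1000 / 200000
Delay = 50.0000 ms
Rounded to 2 dp = 50.00 ms

50.00


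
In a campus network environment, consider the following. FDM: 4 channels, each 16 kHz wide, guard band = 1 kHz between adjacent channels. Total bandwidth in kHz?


Given: 4 channels, 16 kHz each, guard = 1 kHz
Channel bandwidth = 4 * 16 = 64 kHz
Guard bands = 3 gaps * 1 kHz = 3 kHz
Total = 64 + 3 = 67 kHz

67


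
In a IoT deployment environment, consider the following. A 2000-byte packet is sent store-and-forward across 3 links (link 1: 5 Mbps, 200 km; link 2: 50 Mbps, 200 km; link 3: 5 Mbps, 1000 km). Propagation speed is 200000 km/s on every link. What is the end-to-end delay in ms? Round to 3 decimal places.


Packet = 2000 bytes = 16000 bits. Store-and-forward: sum (t_trans + t_prop) per link.
Link 1: t_trans = 16000/(5*10^6) s = 3.2000 ms; t_prop = 200/200000 s = 1.0000 ms; subtotal = 4.2000 ms
Link 2: t_trans = 16000/(50*10^6) s = 0.3200 ms; t_prop = 200/200000 s = 1.0000 ms; subtotal = 1.3200 ms
Link 3: t_trans = 16000/(5*10^6) s = 3.2000 ms; t_prop = 1000/200000 s = 5.0000 ms; subtotal = 8.2000 ms
End-to-end = 4.2000 + 1.3200 + 8.2000 = 13.7200 ms -> 13.720 ms (3 dp)

13.720


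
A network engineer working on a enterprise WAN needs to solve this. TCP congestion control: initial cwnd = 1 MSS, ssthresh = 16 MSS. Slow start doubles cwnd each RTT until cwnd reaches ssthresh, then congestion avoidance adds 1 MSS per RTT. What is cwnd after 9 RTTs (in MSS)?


RTT 0: cwnd = 1 MSS (initial)
RTT 1: cwnd = 2 MSS (slow start, doubled)
RTT 2: cwnd = 4 MSS (slow start, doubled)
RTT 3: cwnd = 8 MSS (slow start, doubled)
RTT 4: cwnd = 16 MSS (slow start, doubled)
RTT 5: cwnd = 17 MSS (congestion avoidance, +1)
RTT 6: cwnd = 18 MSS (congestion avoidance, +1)
RTT 7: cwnd = 19 MSS (congestion avoidance, +1)
RTT 8: cwnd = 20 MSS (congestion avoidance, +1)
RTT 9: cwnd = 21 MSS (congestion avoidance, +1)

21


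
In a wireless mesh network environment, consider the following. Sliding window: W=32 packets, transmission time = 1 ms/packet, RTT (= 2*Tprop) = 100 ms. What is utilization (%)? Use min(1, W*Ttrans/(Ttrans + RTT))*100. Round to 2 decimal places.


Given: W = 32, Ttrans = 1 ms, RTT = 100 ms (= 2 * Tprop, Tprop = 50 ms)
Cycle time = Ttrans + RTT = 1 + 100 = 101 ms (first packet sent until its ACK returns)
W * Ttrans = 32 * 1 = 32 ms of sending per cycle
W * Ttrans / (Ttrans + RTT) = 32 / 101 = 0.316832
U = min(1, 0.316832) = 0.316832
U% = 31.68%

31.68


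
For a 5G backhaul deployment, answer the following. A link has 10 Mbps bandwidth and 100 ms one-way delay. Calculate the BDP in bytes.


Given: bandwidth = 10 Mbps, delay = 100 ms
BDP in bits = 10 * 10^6 * 100 / 1000
BDP in bits = 1000000
BDP in bytes = 1000000 / 8 = 125000

125000


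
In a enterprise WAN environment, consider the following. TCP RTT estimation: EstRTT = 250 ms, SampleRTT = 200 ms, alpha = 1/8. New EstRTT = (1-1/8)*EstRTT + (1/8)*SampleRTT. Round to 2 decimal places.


Given: EstRTT = 250 ms, SampleRTT = 200 ms, alpha = 1/8
New EstRTT = (1 - alpha) * EstRTT + alpha * SampleRTT
(7/8) * 250 = 218.75
(1/8) * 200 = 25
New EstRTT = 218.75 + 25 = 243.75 ms -> 243.75 ms (2 dp)

243.75


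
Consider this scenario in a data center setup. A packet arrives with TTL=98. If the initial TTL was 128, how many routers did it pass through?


Given: initial TTL = 128, received TTL = 98
Hops = initial TTL - received TTL
Hops = 128 - 98 = 30

30


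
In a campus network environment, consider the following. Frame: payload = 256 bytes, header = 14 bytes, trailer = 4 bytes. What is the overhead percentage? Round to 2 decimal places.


Given: payload = 256 B, header = 14 B, trailer = 4 B
Overhead bytes = header + trailer = 14 + 4 = 18
Total frame = payload + overhead = 256 + 18 = 274
Overhead % = 18 / 274 * 100 = 6.5693% -> 6.57% (2 dp)

6.57


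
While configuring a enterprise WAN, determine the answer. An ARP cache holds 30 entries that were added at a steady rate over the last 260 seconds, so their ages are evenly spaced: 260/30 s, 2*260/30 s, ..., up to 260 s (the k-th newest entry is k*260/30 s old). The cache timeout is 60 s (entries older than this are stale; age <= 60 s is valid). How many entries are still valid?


Ages are k * 260/30 s for k = 1..30 (spacing = 8.6667 s).
Entry k is valid iff k * 260/30 <= 60 iff k <= 30 * 60 / 260 = 6.9231
n_valid = floor(6.9231) = 6
(n_stale = 30 - 6 = 24)

6


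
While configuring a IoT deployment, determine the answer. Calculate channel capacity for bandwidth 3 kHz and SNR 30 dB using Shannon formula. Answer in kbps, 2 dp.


Given: B = 3 kHz, SNR = 30 dB
SNR linear = 10^(30/10) = 1000
1 + SNR = 1001
log2(1001) = 9.9672262588
C = 3 * 1000 * 9.9672262588 = 29901.6788 bps
C = 29.901679 kbps -> 29.90 kbps (2 dp)

29.90


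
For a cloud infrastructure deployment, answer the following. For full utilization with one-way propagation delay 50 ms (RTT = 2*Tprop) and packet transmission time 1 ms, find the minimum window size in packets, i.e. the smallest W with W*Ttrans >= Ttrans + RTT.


Given: Ttrans = 1 ms, RTT = 100 ms (= 2 * Tprop, Tprop = 50 ms)
Time until first ACK returns = Ttrans + RTT = 1 + 100 = 101 ms
Need W * Ttrans >= Ttrans + RTT  ->  W >= (Ttrans + RTT) / Ttrans
(Ttrans + RTT) / Ttrans = 101 / 1 = 101
W_min = ceil(101) = 101

101


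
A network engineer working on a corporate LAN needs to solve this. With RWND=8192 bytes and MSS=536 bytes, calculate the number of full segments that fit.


Given: RWND = 8192 bytes, MSS = 536 bytes
Full segments = floor(RWND / MSS)
Full segments = floor(8192 / 536)
Full segments = floor(15.2836) = 15

15


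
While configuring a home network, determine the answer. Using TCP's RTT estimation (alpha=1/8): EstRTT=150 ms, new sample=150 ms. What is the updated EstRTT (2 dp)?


Given: EstRTT = 150 ms, SampleRTT = 150 ms, alpha = 1/8
New EstRTT = (1 - alpha) * EstRTT + alpha * SampleRTT
(7/8) * 150 = 131.25
(1/8) * 150 = 18.75
New EstRTT = 131.25 + 18.75 = 150 ms -> 150.00 ms (2 dp)

150.00


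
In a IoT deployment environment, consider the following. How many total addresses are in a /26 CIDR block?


Given: CIDR prefix /26
Host bits = 32 - 26 = 6
Total addresses = 2^6 = 64

64


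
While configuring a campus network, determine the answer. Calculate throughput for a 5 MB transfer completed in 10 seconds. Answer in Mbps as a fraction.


Given: file = 5 MB, time = 10 s
File in Mb = 5 * 8 = 40 Mb
Throughput = 40 / 10 Mbps
Throughput = 4 Mbps

4


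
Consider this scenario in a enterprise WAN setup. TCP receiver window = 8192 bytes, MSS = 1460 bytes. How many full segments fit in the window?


Given: RWND = 8192 bytes, MSS = 1460 bytes
Full segments = floor(RWND / MSS)
Full segments = floor(8192 / 1460)
Full segments = floor(5.611) = 5

5


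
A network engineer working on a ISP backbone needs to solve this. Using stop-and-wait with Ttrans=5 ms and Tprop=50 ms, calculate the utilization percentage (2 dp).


Given: Ttrans = 5 ms, Tprop = 50 ms
RTT = 2 * Tprop = 2 * 50 = 100 ms
U = Ttrans / (Ttrans + RTT)
U = 5 / (5 + 100)
U = 5 / 105 = 0.047619
U% = 4.76%

4.76


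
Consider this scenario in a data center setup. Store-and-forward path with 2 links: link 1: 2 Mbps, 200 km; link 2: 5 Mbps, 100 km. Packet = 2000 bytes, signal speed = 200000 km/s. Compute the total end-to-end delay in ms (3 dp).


Packet = 2000 bytes = 16000 bits. Store-and-forward: sum (t_trans + t_prop) per link.
Link 1: t_trans = 16000/(2*10^6) s = 8.0000 ms; t_prop = 200/200000 s = 1.0000 ms; subtotal = 9.0000 ms
Link 2: t_trans = 16000/(5*10^6) s = 3.2000 ms; t_prop = 100/200000 s = 0.5000 ms; subtotal = 3.7000 ms
End-to-end = 9.0000 + 3.7000 = 12.7000 ms -> 12.700 ms (3 dp)

12.700


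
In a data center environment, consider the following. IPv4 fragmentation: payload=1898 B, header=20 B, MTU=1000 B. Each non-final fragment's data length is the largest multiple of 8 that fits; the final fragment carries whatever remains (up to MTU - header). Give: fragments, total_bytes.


Max data per non-final fragment = floor((MTU - header)/8)*8 = floor((1000 - 20)/8)*8 = floor(980/8)*8 = 976 B
Final fragment needs no 8-byte alignment: it can carry up to MTU - header = 980 B
Non-final fragments needed = ceil((payload - 980) / 976) = ceil(918/976) = ceil(0.9406) = 1
Number of fragments = 1 + 1 = 2
Fragment sizes (data): 1 * 976 B + 922 B (last, 922 <= 980 OK)
Total bytes sent = payload + n_frags * header = 1898 + 2*20 = 1898 + 40 = 1938 B

2, 1938


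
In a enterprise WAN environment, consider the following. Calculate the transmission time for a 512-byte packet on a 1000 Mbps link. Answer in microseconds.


Given: packet = 512 bytes, bandwidth = 1000 Mbps
Packet in bits = 512 * 8 = 4096 bits
Bandwidth = 1000 * 10^6 = 1000000000 bps
Time = 4096 / 1000000000 seconds
Time in us = 4096 * 10^6 / 1000000000 = 4.096

4.096


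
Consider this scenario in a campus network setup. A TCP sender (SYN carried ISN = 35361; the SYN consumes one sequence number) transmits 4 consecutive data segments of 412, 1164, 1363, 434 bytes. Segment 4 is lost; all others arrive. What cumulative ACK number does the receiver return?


SYN uses sequence number 35361; first data byte = ISN + 1 = 35362.
Segment 1: SEQ = 35362, len = 412 B, covers [35362, 35773]
Segment 2: SEQ = 35774, len = 1164 B, covers [35774, 36937]
Segment 3: SEQ = 36938, len = 1363 B, covers [36938, 38300]
Segment 4: SEQ = 38301, len = 434 B, covers [38301, 38734] [LOST]
In-order data received: bytes [35362, 38300] (segments 1..3).
Segment 4 missing -> gap begins at byte 38301.
Cumulative ACK = next expected in-order byte = 35362 + 412 + 1164 + 1363 = 38301

38301


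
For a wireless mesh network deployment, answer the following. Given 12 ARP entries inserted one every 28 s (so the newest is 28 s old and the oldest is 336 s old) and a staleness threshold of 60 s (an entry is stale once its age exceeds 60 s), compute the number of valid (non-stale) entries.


Ages are k * 336/12 s for k = 1..12 (spacing = 28.0000 s).
Entry k is valid iff k * 336/12 <= 60 iff k <= 12 * 60 / 336 = 2.1429
n_valid = floor(2.1429) = 2
(n_stale = 12 - 2 = 10)

2


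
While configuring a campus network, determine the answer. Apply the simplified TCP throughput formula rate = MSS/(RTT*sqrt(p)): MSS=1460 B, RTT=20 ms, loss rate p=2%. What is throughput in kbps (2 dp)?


Given: MSS = 1460 bytes, RTT = 20 ms, loss = 2%
RTT in seconds = 20 / 1000 = 0.02
Loss rate = 2% = 0.02
sqrt(loss) = sqrt(0.02) = 0.141421356237
Throughput (bytes/s) = 1460 / (0.02 * 0.141421356237) = 516187.9503
Throughput (kbps) = 516187.9503 * 8 / 1000 = 4129.503602 -> 4129.50 kbps (2 dp)

4129.50


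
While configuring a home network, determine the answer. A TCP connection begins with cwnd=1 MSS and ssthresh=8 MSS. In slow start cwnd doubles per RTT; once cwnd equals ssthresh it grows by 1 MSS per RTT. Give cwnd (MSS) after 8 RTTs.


RTT 0: cwnd = 1 MSS (initial)
RTT 1: cwnd = 2 MSS (slow start, doubled)
RTT 2: cwnd = 4 MSS (slow start, doubled)
RTT 3: cwnd = 8 MSS (slow start, doubled)
RTT 4: cwnd = 9 MSS (congestion avoidance, +1)
RTT 5: cwnd = 10 MSS (congestion avoidance, +1)
RTT 6: cwnd = 11 MSS (congestion avoidance, +1)
RTT 7: cwnd = 12 MSS (congestion avoidance, +1)
RTT 8: cwnd = 13 MSS (congestion avoidance, +1)

13


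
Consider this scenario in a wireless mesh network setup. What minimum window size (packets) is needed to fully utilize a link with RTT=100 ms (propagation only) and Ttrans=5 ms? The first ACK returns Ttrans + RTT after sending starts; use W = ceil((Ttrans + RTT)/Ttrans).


Given: Ttrans = 5 ms, RTT = 100 ms (= 2 * Tprop, Tprop = 50 ms)
Time until first ACK returns = Ttrans + RTT = 5 + 100 = 105 ms
Need W * Ttrans >= Ttrans + RTT  ->  W >= (Ttrans + RTT) / Ttrans
(Ttrans + RTT) / Ttrans = 105 / 5 = 21
W_min = ceil(21) = 21

21


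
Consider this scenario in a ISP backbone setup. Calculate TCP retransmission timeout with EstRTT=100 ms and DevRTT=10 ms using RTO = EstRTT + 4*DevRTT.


Given: EstRTT = 100 ms, DevRTT = 10 ms
Timeout = EstRTT + 4 * DevRTT
4 * DevRTT = 4 * 10 = 40
Timeout = 100 + 40 = 140 ms

140


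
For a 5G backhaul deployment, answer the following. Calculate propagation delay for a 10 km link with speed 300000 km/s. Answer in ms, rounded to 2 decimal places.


Given: distance = 10 km, speed = 300000 km/s
Delay = distance / speed = 10 / 300000 seconds
Delay in ms = 10 * 1000 / 300000
Delay = 0.0333 ms
Rounded to 2 dp = 0.03 ms

0.03


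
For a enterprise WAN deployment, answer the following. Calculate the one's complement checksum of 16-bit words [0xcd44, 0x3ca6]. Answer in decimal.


Given words: [0xcd44, 0x3ca6]
Step 1: Sum all words
Raw sum = 52548 + 15526 = 68074
Step 2: Fold carry: (2538 + 1) = 2539
One's complement = ~2539 & 0xFFFF = 62996

62996


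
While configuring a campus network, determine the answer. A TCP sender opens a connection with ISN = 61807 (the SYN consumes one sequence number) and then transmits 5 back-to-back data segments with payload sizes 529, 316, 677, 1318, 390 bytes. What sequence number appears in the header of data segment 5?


The SYN occupies sequence number ISN = 61807, so the first data byte is ISN + 1 = 61808.
SEQ of data segment i = (ISN + 1) + sum of payload sizes of segments 1..i-1.
Segment 1: SEQ = 61808, payload = 529 bytes
Segment 2: SEQ = 62337, payload = 316 bytes
Segment 3: SEQ = 62653, payload = 677 bytes
Segment 4: SEQ = 63330, payload = 1318 bytes
Segment 5: SEQ = 64648, payload = 390 bytes
SEQ of segment 5 = 61808 + 529 + 316 + 677 + 1318 = 64648

64648


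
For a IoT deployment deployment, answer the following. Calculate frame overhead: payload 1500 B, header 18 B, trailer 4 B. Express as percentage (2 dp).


Given: payload = 1500 B, header = 18 B, trailer = 4 B
Overhead bytes = header + trailer = 18 + 4 = 22
Total frame = payload + overhead = 1500 + 22 = 1522
Overhead % = 22 / 1522 * 100 = 1.4455% -> 1.45% (2 dp)

1.45


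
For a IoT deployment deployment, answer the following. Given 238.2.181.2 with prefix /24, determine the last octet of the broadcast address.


Given: IP = 238.2.181.2, prefix = /24
Host bits = 32 - 24 = 8
Network last octet = 2 AND mask = 0
Host part size = 2^8 - 1 = 255
Broadcast last octet = 0 OR 255 = 255

255


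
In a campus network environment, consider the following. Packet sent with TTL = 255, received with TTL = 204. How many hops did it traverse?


Given: initial TTL = 255, received TTL = 204
Hops = initial TTL - received TTL
Hops = 255 - 204 = 51

51


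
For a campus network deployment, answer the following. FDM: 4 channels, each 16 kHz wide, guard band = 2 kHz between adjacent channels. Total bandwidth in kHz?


Given: 4 channels, 16 kHz each, guard = 2 kHz
Channel bandwidth = 4 * 16 = 64 kHz
Guard bands = 3 gaps * 2 kHz = 6 kHz
Total = 64 + 6 = 70 kHz

70


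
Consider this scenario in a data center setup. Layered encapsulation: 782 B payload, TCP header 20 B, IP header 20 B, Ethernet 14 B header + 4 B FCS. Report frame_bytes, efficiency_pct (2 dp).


TCP segment = 782 + 20 = 802 B
IP packet = 802 + 20 = 822 B
Ethernet frame = 822 + 14 + 4 = 840 B
Efficiency = app / frame = 782 / 840 = 0.930952 = 93.0952% -> 93.10% (2 dp)

840, 93.10


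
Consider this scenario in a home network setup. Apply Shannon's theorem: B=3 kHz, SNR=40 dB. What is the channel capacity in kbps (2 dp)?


Given: B = 3 kHz, SNR = 40 dB
SNR linear = 10^(40/10) = 10000
1 + SNR = 10001
log2(10001) = 13.2878566418
C = 3 * 1000 * 13.2878566418 = 39863.5699 bps
C = 39.863570 kbps -> 39.86 kbps (2 dp)

39.86


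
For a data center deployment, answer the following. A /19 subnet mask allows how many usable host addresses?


Given: subnet mask /19
Host bits = 32 - 19 = 13
Total addresses = 2^13 = 8192
Usable hosts = 8192 - 2 (network + broadcast) = 8190

8190


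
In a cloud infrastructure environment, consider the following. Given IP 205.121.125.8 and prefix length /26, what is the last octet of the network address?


Given: IP = 205.121.125.8, prefix = /26
Subnet mask = 255.255.255.192
Last octet of IP: 8
Last octet of mask: 192
Network last octet = 8 AND 192 = 0

0


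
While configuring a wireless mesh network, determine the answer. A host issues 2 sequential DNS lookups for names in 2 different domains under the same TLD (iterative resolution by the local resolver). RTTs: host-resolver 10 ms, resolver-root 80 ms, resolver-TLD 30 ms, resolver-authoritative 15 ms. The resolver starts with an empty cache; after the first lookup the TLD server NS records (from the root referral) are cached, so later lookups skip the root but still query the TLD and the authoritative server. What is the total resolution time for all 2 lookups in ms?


Lookup 1 (cold cache): local + root + TLD + auth = 10 + 80 + 30 + 15 = 135 ms
Lookups 2..2 (TLD NS cached -> skip root; new domain -> still ask TLD and auth): local + TLD + auth = 10 + 30 + 15 = 55 ms each
Remaining 1 lookups: 1 * 55 = 55 ms
Total = 135 + 55 = 190 ms

190


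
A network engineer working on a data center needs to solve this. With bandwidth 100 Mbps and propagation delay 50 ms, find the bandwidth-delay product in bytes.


Given: bandwidth = 100 Mbps, delay = 50 ms
BDP in bits = 100 * 10^6 * 50 / 1000
BDP in bits = 5000000
BDP in bytes = 5000000 / 8 = 625000

625000


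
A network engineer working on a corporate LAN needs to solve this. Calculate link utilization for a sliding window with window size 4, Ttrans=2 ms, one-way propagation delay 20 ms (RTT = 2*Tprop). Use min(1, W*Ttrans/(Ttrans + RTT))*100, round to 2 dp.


Given: W = 4, Ttrans = 2 ms, RTT = 40 ms (= 2 * Tprop, Tprop = 20 ms)
Cycle time = Ttrans + RTT = 2 + 40 = 42 ms (first packet sent until its ACK returns)
W * Ttrans = 4 * 2 = 8 ms of sending per cycle
W * Ttrans / (Ttrans + RTT) = 8 / 42 = 0.190476
U = min(1, 0.190476) = 0.190476
U% = 19.05%

19.05


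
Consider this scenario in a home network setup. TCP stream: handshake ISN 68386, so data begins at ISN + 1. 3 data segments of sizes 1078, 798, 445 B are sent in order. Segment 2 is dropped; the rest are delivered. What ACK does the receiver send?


SYN uses sequence number 68386; first data byte = ISN + 1 = 68387.
Segment 1: SEQ = 68387, len = 1078 B, covers [68387, 69464]
Segment 2: SEQ = 69465, len = 798 B, covers [69465, 70262] [LOST]
Segment 3: SEQ = 70263, len = 445 B, covers [70263, 70707]
In-order data received: bytes [68387, 69464] (segments 1..1).
Segment 2 missing -> gap begins at byte 69465; later segments buffered out of order.
Cumulative ACK = next expected in-order byte = 68387 + 1078 = 69465

69465


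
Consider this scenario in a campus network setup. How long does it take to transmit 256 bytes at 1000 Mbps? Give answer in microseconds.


Given: packet = 256 bytes, bandwidth = 1000 Mbps
Packet in bits = 256 * 8 = 2048 bits
Bandwidth = 1000 * 10^6 = 1000000000 bps
Time = 2048 / 1000000000 seconds
Time in us = 2048 * 10^6 / 1000000000 = 2.048

2.048


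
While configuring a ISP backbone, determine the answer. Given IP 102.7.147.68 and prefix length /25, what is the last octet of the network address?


Given: IP = 102.7.147.68, prefix = /25
Subnet mask = 255.255.255.128
Last octet of IP: 68
Last octet of mask: 128
Network last octet = 68 AND 128 = 0

0


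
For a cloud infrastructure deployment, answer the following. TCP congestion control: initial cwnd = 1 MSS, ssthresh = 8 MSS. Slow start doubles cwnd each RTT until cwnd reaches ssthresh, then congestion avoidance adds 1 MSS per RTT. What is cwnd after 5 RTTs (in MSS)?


RTT 0: cwnd = 1 MSS (initial)
RTT 1: cwnd = 2 MSS (slow start, doubled)
RTT 2: cwnd = 4 MSS (slow start, doubled)
RTT 3: cwnd = 8 MSS (slow start, doubled)
RTT 4: cwnd = 9 MSS (congestion avoidance, +1)
RTT 5: cwnd = 10 MSS (congestion avoidance, +1)

10


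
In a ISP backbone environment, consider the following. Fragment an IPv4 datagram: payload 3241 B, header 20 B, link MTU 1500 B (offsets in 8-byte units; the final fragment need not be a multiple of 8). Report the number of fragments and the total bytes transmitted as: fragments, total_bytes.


Max data per non-final fragment = floor((MTU - header)/8)*8 = floor((1500 - 20)/8)*8 = floor(1480/8)*8 = 1480 B
Final fragment needs no 8-byte alignment: it can carry up to MTU - header = 1480 B
Non-final fragments needed = ceil((payload - 1480) / 1480) = ceil(1761/1480) = ceil(1.1899) = 2
Number of fragments = 2 + 1 = 3
Fragment sizes (data): 2 * 1480 B + 281 B (last, 281 <= 1480 OK)
Total bytes sent = payload + n_frags * header = 3241 + 3*20 = 3241 + 60 = 3301 B

3, 3301


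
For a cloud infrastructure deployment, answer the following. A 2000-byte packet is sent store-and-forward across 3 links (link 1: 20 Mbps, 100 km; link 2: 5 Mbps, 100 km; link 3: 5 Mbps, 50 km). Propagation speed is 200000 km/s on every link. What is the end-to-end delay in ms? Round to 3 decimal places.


Packet = 2000 bytes = 16000 bits. Store-and-forward: sum (t_trans + t_prop) per link.
Link 1: t_trans = 16000/(20*10^6) s = 0.8000 ms; t_prop = 100/200000 s = 0.5000 ms; subtotal = 1.3000 ms
Link 2: t_trans = 16000/(5*10^6) s = 3.2000 ms; t_prop = 100/200000 s = 0.5000 ms; subtotal = 3.7000 ms
Link 3: t_trans = 16000/(5*10^6) s = 3.2000 ms; t_prop = 50/200000 s = 0.2500 ms; subtotal = 3.4500 ms
End-to-end = 1.3000 + 3.7000 + 3.4500 = 8.4500 ms -> 8.450 ms (3 dp)

8.450


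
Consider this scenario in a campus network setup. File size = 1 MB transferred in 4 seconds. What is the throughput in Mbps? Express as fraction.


Given: file = 1 MB, time = 4 s
File in Mb = 1 * 8 = 8 Mb
Throughput = 8 / 4 Mbps
Throughput = 2 Mbps

2


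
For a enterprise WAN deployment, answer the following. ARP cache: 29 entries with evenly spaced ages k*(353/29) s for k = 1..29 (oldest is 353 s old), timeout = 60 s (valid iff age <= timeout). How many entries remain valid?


Ages are k * 353/29 s for k = 1..29 (spacing = 12.1724 s).
Entry k is valid iff k * 353/29 <= 60 iff k <= 29 * 60 / 353 = 4.9292
n_valid = floor(4.9292) = 4
(n_stale = 29 - 4 = 25)

4


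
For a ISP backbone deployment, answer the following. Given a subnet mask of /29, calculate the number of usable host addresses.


Given: subnet mask /29
Host bits = 32 - 29 = 3
Total addresses = 2^3 = 8
Usable hosts = 8 - 2 (network + broadcast) = 6

6


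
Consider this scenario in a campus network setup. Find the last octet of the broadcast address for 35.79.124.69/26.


Given: IP = 35.79.124.69, prefix = /26
Host bits = 32 - 26 = 6
Network last octet = 69 AND mask = 64
Host part size = 2^6 - 1 = 63
Broadcast last octet = 64 OR 63 = 127

127


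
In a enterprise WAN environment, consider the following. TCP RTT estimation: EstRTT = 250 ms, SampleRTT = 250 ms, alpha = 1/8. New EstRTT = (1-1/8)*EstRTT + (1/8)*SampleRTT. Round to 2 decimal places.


Given: EstRTT = 250 ms, SampleRTT = 250 ms, alpha = 1/8
New EstRTT = (1 - alpha) * EstRTT + alpha * SampleRTT
(7/8) * 250 = 218.75
(1/8) * 250 = 31.25
New EstRTT = 218.75 + 31.25 = 250 ms -> 250.00 ms (2 dp)

250.00


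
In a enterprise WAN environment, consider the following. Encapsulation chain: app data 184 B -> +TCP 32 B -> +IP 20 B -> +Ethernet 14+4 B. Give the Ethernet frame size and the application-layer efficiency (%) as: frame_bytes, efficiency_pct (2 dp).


TCP segment = 184 + 32 = 216 B
IP packet = 216 + 20 = 236 B
Ethernet frame = 236 + 14 + 4 = 254 B
Efficiency = app / frame = 184 / 254 = 0.724409 = 72.4409% -> 72.44% (2 dp)

254, 72.44


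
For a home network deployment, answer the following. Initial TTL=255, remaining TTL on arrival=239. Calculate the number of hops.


Given: initial TTL = 255, received TTL = 239
Hops = initial TTL - received TTL
Hops = 255 - 239 = 16

16


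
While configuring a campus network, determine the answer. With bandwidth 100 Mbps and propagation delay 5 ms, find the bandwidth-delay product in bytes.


Given: bandwidth = 100 Mbps, delay = 5 ms
BDP in bits = 100 * 10^6 * 5 / 1000
BDP in bits = 500000
BDP in bytes = 500000 / 8 = 62500

62500


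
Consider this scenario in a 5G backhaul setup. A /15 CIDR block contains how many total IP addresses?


Given: CIDR prefix /15
Host bits = 32 - 15 = 17
Total addresses = 2^17 = 131072

131072


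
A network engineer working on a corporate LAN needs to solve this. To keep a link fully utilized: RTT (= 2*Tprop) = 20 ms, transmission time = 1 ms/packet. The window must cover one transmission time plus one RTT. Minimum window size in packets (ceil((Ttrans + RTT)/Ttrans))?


Given: Ttrans = 1 ms, RTT = 20 ms (= 2 * Tprop, Tprop = 10 ms)
Time until first ACK returns = Ttrans + RTT = 1 + 20 = 21 ms
Need W * Ttrans >= Ttrans + RTT  ->  W >= (Ttrans + RTT) / Ttrans
(Ttrans + RTT) / Ttrans = 21 / 1 = 21
W_min = ceil(21) = 21

21


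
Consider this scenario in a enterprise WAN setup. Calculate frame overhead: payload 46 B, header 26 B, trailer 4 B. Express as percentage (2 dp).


Given: payload = 46 B, header = 26 B, trailer = 4 B
Overhead bytes = header + trailer = 26 + 4 = 30
Total frame = payload + overhead = 46 + 30 = 76
Overhead % = 30 / 76 * 100 = 39.4737% -> 39.47% (2 dp)

39.47


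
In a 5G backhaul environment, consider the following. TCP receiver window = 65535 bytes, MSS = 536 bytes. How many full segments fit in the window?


Given: RWND = 65535 bytes, MSS = 536 bytes
Full segments = floor(RWND / MSS)
Full segments = floor(65535 / 536)
Full segments = floor(122.2668) = 122

122


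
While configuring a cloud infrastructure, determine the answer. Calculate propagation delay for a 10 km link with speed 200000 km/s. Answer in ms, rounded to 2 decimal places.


Given: distance = 10 km, speed = 200000 km/s
Delay = distance / speed = 10 / 200000 seconds
Delay in ms = 10 * 1000 / 200000
Delay = 0.0500 ms
Rounded to 2 dp = 0.05 ms

0.05


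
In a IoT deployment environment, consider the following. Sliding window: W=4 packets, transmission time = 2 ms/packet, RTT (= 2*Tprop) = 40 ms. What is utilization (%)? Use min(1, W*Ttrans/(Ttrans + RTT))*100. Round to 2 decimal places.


Given: W = 4, Ttrans = 2 ms, RTT = 40 ms (= 2 * Tprop, Tprop = 20 ms)
Cycle time = Ttrans + RTT = 2 + 40 = 42 ms (first packet sent until its ACK returns)
W * Ttrans = 4 * 2 = 8 ms of sending per cycle
W * Ttrans / (Ttrans + RTT) = 8 / 42 = 0.190476
U = min(1, 0.190476) = 0.190476
U% = 19.05%

19.05


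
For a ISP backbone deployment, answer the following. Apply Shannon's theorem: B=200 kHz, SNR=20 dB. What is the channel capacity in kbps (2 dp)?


Given: B = 200 kHz, SNR = 20 dB
SNR linear = 10^(20/10) = 100
1 + SNR = 101
log2(101) = 6.6582114828
C = 200 * 1000 * 6.6582114828 = 1331642.2966 bps
C = 1331.642297 kbps -> 1331.64 kbps (2 dp)

1331.64


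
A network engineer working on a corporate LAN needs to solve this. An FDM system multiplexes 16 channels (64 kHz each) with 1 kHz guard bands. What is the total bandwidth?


Given: 16 channels, 64 kHz each, guard = 1 kHz
Channel bandwidth = 16 * 64 = 1024 kHz
Guard bands = 15 gaps * 1 kHz = 15 kHz
Total = 1024 + 15 = 1039 kHz

1039


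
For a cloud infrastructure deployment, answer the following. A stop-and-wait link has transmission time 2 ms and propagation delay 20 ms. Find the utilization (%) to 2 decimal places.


Given: Ttrans = 2 ms, Tprop = 20 ms
RTT = 2 * Tprop = 2 * 20 = 40 ms
U = Ttrans / (Ttrans + RTT)
U = 2 / (2 + 40)
U = 2 / 42 = 0.047619
U% = 4.76%

4.76


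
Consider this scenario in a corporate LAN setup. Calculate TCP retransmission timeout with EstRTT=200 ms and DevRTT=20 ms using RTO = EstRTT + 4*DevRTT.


Given: EstRTT = 200 ms, DevRTT = 20 ms
Timeout = EstRTT + 4 * DevRTT
4 * DevRTT = 4 * 20 = 80
Timeout = 200 + 80 = 280 ms

280


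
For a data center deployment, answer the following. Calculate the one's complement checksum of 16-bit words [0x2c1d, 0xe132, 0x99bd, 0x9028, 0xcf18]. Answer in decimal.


Given words: [0x2c1d, 0xe132, 0x99bd, 0x9028, 0xcf18]
Step 1: Sum all words
Raw sum = 11293 + 57650 + 39357 + 36904 + 53016 = 198220
Step 2: Fold carry: (1612 + 3) = 1615
One's complement = ~1615 & 0xFFFF = 63920

63920


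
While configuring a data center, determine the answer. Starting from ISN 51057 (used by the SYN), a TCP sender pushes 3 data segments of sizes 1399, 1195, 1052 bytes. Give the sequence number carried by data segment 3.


The SYN occupies sequence number ISN = 51057, so the first data byte is ISN + 1 = 51058.
SEQ of data segment i = (ISN + 1) + sum of payload sizes of segments 1..i-1.
Segment 1: SEQ = 51058, payload = 1399 bytes
Segment 2: SEQ = 52457, payload = 1195 bytes
Segment 3: SEQ = 53652, payload = 1052 bytes
SEQ of segment 3 = 51058 + 1399 + 1195 = 53652

53652


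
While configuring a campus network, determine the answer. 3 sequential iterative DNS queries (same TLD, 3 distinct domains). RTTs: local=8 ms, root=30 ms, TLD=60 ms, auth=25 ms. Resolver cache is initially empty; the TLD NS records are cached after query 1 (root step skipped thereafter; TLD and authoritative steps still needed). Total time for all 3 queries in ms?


Lookup 1 (cold cache): local + root + TLD + auth = 8 + 30 + 60 + 25 = 123 ms
Lookups 2..3 (TLD NS cached -> skip root; new domain -> still ask TLD and auth): local + TLD + auth = 8 + 60 + 25 = 93 ms each
Remaining 2 lookups: 2 * 93 = 186 ms
Total = 123 + 186 = 309 ms

309


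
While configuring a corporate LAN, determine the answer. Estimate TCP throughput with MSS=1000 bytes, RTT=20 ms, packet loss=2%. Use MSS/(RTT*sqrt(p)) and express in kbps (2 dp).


Given: MSS = 1000 bytes, RTT = 20 ms, loss = 2%
RTT in seconds = 20 / 1000 = 0.02
Loss rate = 2% = 0.02
sqrt(loss) = sqrt(0.02) = 0.141421356237
Throughput (bytes/s) = 1000 / (0.02 * 0.141421356237) = 353553.3906
Throughput (kbps) = 353553.3906 * 8 / 1000 = 2828.427125 -> 2828.43 kbps (2 dp)

2828.43


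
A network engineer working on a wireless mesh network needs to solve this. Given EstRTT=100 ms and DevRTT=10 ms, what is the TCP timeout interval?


Given: EstRTT = 100 ms, DevRTT = 10 ms
Timeout = EstRTT + 4 * DevRTT
4 * DevRTT = 4 * 10 = 40
Timeout = 100 + 40 = 140 ms

140


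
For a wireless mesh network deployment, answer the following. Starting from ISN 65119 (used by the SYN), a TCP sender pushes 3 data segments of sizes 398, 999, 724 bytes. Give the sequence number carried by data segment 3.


The SYN occupies sequence number ISN = 65119, so the first data byte is ISN + 1 = 65120.
SEQ of data segment i = (ISN + 1) + sum of payload sizes of segments 1..i-1.
Segment 1: SEQ = 65120, payload = 398 bytes
Segment 2: SEQ = 65518, payload = 999 bytes
Segment 3: SEQ = 66517, payload = 724 bytes
SEQ of segment 3 = 65120 + 398 + 999 = 66517

66517


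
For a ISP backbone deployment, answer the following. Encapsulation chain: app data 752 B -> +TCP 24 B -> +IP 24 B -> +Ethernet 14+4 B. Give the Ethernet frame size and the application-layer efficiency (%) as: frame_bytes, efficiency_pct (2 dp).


TCP segment = 752 + 24 = 776 B
IP packet = 776 + 24 = 800 B
Ethernet frame = 800 + 14 + 4 = 818 B
Efficiency = app / frame = 752 / 818 = 0.919315 = 91.9315% -> 91.93% (2 dp)

818, 91.93


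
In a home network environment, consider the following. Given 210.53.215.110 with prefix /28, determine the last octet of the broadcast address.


Given: IP = 210.53.215.110, prefix = /28
Host bits = 32 - 28 = 4
Network last octet = 110 AND mask = 96
Host part size = 2^4 - 1 = 15
Broadcast last octet = 96 OR 15 = 111

111


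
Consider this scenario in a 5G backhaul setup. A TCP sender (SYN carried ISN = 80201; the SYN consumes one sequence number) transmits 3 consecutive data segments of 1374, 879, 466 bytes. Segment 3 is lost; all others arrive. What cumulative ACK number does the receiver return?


SYN uses sequence number 80201; first data byte = ISN + 1 = 80202.
Segment 1: SEQ = 80202, len = 1374 B, covers [80202, 81575]
Segment 2: SEQ = 81576, len = 879 B, covers [81576, 82454]
Segment 3: SEQ = 82455, len = 466 B, covers [82455, 82920] [LOST]
In-order data received: bytes [80202, 82454] (segments 1..2).
Segment 3 missing -> gap begins at byte 82455.
Cumulative ACK = next expected in-order byte = 80202 + 1374 + 879 = 82455

82455


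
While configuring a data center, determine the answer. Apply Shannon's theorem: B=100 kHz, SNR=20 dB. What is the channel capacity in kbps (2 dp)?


Given: B = 100 kHz, SNR = 20 dB
SNR linear = 10^(20/10) = 100
1 + SNR = 101
log2(101) = 6.6582114828
C = 100 * 1000 * 6.6582114828 = 665821.1483 bps
C = 665.821148 kbps -> 665.82 kbps (2 dp)

665.82


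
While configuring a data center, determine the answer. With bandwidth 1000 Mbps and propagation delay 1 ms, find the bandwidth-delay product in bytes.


Given: bandwidth = 1000 Mbps, delay = 1 ms
BDP in bits = 1000 * 10^6 * 1 / 1000
BDP in bits = 1000000
BDP in bytes = 1000000 / 8 = 125000

125000


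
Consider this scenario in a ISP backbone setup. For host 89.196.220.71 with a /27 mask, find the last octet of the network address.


Given: IP = 89.196.220.71, prefix = /27
Subnet mask = 255.255.255.224
Last octet of IP: 71
Last octet of mask: 224
Network last octet = 71 AND 224 = 64

64
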